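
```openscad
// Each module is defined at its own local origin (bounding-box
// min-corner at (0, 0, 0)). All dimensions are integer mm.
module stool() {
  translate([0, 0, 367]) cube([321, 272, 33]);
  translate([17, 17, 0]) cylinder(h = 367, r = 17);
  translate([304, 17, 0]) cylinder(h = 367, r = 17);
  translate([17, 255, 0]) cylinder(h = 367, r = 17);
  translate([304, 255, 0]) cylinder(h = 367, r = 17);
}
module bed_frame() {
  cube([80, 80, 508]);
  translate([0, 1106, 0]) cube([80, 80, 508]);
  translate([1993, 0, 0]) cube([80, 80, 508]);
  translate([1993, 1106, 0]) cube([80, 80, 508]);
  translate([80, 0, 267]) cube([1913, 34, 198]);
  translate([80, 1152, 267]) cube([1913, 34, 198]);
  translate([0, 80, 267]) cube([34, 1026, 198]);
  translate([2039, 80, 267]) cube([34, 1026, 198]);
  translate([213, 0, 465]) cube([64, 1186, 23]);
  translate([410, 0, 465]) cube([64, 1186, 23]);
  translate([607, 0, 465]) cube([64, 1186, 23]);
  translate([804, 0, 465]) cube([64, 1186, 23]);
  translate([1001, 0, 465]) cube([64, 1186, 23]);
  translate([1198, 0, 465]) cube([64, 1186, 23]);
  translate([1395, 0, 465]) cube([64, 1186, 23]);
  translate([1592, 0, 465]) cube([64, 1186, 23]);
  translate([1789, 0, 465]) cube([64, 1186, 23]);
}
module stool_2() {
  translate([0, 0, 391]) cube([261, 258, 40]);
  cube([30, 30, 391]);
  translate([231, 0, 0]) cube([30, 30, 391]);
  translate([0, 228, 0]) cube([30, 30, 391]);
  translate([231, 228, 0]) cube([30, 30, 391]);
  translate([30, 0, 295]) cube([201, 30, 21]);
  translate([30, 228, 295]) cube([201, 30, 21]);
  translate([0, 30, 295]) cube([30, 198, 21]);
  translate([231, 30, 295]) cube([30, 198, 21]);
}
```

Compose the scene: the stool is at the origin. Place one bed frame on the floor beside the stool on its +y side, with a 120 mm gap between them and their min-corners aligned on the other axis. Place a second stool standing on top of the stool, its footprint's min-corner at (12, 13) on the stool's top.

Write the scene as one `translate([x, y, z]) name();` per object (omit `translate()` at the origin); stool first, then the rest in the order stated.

stool();
translate([0, 392, 0]) bed_frame();
translate([12, 13, 400]) stool_2();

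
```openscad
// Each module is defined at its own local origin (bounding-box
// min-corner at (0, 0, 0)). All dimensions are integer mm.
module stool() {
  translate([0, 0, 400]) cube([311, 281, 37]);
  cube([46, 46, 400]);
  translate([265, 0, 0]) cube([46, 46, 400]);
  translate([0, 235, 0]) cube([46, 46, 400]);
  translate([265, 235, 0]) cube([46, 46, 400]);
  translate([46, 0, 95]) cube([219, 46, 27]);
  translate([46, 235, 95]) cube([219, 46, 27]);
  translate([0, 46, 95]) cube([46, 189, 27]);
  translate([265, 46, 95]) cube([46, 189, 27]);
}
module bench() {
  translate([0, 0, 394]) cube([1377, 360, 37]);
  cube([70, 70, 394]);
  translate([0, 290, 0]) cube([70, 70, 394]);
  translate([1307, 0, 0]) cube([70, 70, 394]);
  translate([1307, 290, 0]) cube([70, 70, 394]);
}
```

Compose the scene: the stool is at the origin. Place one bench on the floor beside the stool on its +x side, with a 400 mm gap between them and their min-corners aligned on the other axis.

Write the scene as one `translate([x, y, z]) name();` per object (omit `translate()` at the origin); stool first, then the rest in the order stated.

stool();
translate([711, 0, 0]) bench();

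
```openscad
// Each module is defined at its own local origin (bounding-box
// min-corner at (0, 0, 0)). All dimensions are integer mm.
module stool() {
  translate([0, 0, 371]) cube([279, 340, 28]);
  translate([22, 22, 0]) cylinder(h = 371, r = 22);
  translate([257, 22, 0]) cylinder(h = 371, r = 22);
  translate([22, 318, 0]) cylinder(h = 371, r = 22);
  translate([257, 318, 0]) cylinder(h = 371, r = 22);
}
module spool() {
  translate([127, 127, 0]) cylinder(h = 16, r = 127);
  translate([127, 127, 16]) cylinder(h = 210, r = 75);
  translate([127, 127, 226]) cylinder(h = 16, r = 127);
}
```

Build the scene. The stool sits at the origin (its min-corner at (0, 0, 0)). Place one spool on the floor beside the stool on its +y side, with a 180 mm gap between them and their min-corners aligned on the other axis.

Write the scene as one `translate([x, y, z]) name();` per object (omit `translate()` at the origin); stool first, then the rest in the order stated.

stool();
translate([0, 520, 0]) spool();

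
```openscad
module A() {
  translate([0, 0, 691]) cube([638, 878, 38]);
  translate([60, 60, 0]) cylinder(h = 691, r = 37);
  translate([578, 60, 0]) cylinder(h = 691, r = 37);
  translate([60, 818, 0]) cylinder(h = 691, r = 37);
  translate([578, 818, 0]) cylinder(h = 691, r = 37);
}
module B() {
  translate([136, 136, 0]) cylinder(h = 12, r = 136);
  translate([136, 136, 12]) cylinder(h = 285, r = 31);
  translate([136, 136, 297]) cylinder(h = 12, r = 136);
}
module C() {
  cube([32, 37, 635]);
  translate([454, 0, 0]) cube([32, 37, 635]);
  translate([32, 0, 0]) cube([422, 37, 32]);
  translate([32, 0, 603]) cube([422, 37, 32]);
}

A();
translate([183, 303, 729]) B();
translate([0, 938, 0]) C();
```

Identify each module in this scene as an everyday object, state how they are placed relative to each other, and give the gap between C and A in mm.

A is a table. B is a spool. C is a picture frame. The spool is on top of the table, centred. The picture frame is on the floor beside the table on its +y side. The gap between the picture frame and the table is 60 mm.

The picture frame's nearest face is 60 mm from the table's +y face.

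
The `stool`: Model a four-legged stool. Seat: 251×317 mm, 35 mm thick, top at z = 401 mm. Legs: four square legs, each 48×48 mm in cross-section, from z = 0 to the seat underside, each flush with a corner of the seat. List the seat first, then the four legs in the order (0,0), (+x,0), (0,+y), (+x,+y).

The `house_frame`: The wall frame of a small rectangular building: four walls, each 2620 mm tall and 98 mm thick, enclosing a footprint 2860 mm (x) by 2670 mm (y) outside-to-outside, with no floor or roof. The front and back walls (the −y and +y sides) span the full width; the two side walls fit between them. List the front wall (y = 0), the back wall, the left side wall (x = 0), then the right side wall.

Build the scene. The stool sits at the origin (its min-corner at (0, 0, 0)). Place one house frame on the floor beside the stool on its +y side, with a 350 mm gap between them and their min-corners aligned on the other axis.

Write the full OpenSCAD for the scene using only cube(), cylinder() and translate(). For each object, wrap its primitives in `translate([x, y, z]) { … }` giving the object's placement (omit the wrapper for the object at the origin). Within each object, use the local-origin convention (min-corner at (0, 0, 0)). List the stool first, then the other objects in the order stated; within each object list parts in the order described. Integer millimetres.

translate([0, 0, 366]) cube([251, 317, 35]);
cube([48, 48, 366]);
translate([203, 0, 0]) cube([48, 48, 366]);
translate([0, 269, 0]) cube([48, 48, 366]);
translate([203, 269, 0]) cube([48, 48, 366]);
translate([0, 667, 0]) {
  cube([2860, 98, 2620]);
  translate([0, 2572, 0]) cube([2860, 98, 2620]);
  translate([0, 98, 0]) cube([98, 2474, 2620]);
  translate([2762, 98, 0]) cube([98, 2474, 2620]);
}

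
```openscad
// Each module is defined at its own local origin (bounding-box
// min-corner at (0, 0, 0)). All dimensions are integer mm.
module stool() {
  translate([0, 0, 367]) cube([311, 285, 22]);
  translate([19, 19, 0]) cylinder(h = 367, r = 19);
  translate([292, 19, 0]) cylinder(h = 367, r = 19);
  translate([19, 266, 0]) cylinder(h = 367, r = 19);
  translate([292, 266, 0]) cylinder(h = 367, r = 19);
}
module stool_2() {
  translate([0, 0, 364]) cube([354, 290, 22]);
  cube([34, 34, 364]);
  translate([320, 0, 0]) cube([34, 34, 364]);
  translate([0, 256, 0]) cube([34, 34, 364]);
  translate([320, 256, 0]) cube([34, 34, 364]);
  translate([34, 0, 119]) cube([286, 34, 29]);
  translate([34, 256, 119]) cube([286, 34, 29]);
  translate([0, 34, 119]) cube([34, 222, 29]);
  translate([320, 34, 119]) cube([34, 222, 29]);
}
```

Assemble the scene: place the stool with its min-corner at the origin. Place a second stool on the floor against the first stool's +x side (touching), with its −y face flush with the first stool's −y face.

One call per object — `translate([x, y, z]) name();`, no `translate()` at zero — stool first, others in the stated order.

stool();
translate([311, 0, 0]) stool_2();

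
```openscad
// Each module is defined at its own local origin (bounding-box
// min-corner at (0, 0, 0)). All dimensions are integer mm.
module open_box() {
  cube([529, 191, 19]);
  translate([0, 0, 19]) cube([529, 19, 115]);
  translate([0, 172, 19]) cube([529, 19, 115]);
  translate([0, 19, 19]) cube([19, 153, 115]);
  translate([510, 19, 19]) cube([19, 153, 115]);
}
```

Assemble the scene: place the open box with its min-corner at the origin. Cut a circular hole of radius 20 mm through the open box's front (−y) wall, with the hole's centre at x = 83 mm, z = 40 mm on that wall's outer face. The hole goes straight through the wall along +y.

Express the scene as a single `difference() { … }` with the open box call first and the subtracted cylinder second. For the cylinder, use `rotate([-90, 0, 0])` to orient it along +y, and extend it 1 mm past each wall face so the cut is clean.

difference() {
  open_box();
  translate([83, -1, 40]) rotate([-90, 0, 0]) cylinder(h = 21, r = 20);
}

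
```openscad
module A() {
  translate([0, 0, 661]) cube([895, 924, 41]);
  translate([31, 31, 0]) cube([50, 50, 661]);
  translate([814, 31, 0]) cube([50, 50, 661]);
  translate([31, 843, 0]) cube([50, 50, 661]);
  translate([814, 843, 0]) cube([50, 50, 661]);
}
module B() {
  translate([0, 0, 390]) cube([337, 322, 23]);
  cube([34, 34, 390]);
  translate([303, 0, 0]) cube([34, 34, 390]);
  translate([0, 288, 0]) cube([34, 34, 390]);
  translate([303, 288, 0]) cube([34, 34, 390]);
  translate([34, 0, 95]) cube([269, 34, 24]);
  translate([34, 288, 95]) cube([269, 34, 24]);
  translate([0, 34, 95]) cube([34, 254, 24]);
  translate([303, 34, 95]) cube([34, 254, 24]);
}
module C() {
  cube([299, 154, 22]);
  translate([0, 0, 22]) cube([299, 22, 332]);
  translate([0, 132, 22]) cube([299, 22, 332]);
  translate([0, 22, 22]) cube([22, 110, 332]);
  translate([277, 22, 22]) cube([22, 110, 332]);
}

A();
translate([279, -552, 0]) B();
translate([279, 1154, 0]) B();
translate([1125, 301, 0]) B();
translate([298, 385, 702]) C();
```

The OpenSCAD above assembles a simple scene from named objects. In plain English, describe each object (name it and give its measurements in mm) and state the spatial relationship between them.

A is a table: top 895 mm (x) × 924 mm (y), 41 mm thick, upper face at z = 702 mm, on four 50×50 mm square legs, each inset 31 mm from the nearest pair of top edges, running from z = 0 to the bottom of the top.

B is a four-legged stool. The seat is a 337×322×23 mm slab whose top surface is at z = 413 mm; four square legs, each 34×34 mm in cross-section, run from the floor (z = 0) to the underside of the seat, each flush with a corner of the seat. Four stretchers, 34 mm wide and 24 mm tall, connect adjacent legs with their undersides at z = 95 mm, each running between the inner faces of the legs it joins and aligned with the legs' outer faces on the other axis.

C is an open storage box with external size 299×154×354 mm and wall thickness 22 mm (the base is also 22 mm thick). The base covers the whole footprint; the four walls stand on the base, with the y-facing walls full-width and the x-facing walls fitting between their inner faces.

Three stools sit around the table at the −y, +y, +x sides. The open box is on top of the table, centred.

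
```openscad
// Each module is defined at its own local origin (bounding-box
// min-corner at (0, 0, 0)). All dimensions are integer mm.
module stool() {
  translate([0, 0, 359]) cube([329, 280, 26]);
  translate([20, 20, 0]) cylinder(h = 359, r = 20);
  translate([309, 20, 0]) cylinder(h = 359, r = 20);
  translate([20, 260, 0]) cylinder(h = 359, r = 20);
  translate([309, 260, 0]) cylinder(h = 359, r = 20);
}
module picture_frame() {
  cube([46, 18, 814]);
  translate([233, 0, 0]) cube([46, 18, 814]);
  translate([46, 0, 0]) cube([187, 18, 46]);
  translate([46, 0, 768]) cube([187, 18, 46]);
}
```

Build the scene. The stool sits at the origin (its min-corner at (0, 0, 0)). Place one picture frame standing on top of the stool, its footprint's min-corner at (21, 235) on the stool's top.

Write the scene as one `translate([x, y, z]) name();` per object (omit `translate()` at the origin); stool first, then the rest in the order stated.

stool();
translate([21, 235, 385]) picture_frame();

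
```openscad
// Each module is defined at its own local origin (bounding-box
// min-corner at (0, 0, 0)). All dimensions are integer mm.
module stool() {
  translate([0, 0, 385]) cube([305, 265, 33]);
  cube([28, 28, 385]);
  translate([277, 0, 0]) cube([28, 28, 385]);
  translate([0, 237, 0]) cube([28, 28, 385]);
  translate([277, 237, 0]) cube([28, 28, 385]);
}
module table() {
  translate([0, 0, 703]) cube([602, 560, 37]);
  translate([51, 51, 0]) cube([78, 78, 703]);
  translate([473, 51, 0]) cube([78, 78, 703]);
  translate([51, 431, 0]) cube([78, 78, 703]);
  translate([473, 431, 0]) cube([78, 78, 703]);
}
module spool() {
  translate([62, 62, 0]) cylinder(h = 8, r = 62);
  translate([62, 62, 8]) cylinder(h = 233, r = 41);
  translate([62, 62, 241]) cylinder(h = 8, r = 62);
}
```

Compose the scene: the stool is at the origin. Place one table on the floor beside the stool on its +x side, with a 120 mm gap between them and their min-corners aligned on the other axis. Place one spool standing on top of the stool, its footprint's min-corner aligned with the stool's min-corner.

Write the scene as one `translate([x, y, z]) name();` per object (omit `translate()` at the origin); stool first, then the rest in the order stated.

stool();
translate([425, 0, 0]) table();
translate([0, 0, 418]) spool();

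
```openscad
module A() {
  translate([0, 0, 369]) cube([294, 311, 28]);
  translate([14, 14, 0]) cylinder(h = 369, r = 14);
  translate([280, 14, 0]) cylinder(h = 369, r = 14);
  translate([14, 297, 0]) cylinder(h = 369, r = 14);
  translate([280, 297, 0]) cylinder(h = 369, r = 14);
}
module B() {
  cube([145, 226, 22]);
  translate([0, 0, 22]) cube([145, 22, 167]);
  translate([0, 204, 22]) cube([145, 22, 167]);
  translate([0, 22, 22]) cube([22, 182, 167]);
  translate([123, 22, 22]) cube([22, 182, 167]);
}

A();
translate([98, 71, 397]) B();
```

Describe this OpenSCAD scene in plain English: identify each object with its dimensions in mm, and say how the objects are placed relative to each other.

A is a four-legged stool. The seat is a 294×311×28 mm slab whose top surface is at z = 397 mm; four round legs, each 28 mm in diameter, run from the floor (z = 0) to the underside of the seat, each leg's axis is inset half a diameter from the nearest pair of seat edges (so the leg's bounding box is flush with the corner).

B is an open-topped rectangular box: outside dimensions 145×226×189 mm, with a uniform wall and base thickness of 22 mm. The base is a full 145×226 slab on the floor; four walls sit on top of the base. The front and back walls (the −y and +y sides) span the full width; the two side walls fit between them.

The open box is on top of the stool.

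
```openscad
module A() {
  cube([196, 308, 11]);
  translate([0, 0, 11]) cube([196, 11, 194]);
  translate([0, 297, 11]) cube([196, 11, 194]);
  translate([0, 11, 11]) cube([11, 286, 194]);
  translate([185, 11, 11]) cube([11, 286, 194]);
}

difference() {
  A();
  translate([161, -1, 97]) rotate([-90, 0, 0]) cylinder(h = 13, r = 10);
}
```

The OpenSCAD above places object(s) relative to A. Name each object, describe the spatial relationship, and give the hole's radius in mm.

A is an open box. The open box has a circular hole through its front wall. The hole's radius is 10 mm.

The subtracted cylinder has r = 10 mm.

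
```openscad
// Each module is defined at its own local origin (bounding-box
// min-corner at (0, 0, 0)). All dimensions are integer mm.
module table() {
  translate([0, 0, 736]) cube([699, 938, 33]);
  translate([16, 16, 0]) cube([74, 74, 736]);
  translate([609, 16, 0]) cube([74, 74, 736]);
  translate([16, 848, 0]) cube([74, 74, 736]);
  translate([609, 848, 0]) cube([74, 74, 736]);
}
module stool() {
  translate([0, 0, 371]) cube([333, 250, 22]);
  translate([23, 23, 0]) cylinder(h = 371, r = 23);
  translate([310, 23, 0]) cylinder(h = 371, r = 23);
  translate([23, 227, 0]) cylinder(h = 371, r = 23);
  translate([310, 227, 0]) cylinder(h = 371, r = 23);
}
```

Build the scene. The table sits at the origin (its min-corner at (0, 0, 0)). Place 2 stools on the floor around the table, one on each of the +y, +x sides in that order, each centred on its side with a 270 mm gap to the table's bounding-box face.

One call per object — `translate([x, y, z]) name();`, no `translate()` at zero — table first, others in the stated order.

table();
translate([183, 1208, 0]) stool();
translate([969, 344, 0]) stool();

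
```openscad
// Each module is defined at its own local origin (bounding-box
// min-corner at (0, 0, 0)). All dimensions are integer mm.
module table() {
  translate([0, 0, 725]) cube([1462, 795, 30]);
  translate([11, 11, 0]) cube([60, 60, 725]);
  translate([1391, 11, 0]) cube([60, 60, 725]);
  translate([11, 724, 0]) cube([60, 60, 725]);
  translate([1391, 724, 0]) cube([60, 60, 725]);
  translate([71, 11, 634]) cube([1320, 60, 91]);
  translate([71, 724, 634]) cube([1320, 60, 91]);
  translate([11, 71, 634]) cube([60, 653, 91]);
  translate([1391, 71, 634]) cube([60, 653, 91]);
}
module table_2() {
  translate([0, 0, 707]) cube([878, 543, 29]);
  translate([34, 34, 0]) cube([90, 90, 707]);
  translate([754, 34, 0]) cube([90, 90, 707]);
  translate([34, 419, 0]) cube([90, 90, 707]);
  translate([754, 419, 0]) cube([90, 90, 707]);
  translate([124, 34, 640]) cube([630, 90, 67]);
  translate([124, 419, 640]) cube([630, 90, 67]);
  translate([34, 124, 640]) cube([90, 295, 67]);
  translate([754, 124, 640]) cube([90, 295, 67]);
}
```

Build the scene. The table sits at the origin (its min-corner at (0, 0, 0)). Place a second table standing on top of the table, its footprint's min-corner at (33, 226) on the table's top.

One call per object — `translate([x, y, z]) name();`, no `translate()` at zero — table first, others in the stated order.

table();
translate([33, 226, 755]) table_2();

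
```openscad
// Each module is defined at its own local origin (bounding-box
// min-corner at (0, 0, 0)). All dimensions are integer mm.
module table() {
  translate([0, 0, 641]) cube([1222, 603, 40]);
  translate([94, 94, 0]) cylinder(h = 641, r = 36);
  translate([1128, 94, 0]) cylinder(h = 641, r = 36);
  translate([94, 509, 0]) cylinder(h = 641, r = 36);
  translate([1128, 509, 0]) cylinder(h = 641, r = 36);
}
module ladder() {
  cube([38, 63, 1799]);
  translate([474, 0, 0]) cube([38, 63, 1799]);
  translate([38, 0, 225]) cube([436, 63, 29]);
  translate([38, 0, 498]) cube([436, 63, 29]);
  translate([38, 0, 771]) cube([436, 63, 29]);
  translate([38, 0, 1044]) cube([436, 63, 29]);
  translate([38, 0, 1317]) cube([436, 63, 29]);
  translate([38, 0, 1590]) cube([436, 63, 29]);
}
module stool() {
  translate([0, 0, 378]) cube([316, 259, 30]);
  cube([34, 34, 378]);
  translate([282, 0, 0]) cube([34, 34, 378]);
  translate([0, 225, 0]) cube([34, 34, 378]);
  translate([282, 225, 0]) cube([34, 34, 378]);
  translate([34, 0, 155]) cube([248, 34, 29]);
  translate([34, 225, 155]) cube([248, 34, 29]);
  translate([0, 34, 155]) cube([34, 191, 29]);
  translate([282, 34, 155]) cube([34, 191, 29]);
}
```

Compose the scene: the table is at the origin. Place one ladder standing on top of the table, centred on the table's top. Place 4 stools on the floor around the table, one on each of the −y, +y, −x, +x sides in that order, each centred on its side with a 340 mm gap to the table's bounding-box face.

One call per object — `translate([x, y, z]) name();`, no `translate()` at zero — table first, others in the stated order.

table();
translate([355, 270, 681]) ladder();
translate([453, -599, 0]) stool();
translate([453, 943, 0]) stool();
translate([-656, 172, 0]) stool();
translate([1562, 172, 0]) stool();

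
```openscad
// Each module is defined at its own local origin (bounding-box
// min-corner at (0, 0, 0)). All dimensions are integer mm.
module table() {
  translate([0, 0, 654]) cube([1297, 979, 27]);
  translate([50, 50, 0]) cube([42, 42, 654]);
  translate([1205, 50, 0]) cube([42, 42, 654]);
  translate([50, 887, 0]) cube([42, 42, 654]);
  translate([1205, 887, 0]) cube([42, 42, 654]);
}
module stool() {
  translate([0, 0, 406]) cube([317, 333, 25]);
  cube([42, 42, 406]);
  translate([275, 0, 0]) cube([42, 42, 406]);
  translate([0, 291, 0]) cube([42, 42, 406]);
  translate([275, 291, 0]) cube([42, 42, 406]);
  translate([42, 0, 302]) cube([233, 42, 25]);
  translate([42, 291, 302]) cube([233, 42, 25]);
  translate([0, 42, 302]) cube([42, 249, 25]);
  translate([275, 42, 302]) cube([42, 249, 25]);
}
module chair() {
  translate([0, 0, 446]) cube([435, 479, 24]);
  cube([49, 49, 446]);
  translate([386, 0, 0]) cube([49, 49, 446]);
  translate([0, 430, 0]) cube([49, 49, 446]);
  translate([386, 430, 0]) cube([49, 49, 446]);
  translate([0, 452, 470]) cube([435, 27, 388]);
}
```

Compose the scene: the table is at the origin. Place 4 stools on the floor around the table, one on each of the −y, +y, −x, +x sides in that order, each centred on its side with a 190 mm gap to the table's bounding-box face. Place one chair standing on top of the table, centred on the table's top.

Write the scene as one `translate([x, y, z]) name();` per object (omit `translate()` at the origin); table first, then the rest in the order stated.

table();
translate([490, -523, 0]) stool();
translate([490, 1169, 0]) stool();
translate([-507, 323, 0]) stool();
translate([1487, 323, 0]) stool();
translate([431, 250, 681]) chair();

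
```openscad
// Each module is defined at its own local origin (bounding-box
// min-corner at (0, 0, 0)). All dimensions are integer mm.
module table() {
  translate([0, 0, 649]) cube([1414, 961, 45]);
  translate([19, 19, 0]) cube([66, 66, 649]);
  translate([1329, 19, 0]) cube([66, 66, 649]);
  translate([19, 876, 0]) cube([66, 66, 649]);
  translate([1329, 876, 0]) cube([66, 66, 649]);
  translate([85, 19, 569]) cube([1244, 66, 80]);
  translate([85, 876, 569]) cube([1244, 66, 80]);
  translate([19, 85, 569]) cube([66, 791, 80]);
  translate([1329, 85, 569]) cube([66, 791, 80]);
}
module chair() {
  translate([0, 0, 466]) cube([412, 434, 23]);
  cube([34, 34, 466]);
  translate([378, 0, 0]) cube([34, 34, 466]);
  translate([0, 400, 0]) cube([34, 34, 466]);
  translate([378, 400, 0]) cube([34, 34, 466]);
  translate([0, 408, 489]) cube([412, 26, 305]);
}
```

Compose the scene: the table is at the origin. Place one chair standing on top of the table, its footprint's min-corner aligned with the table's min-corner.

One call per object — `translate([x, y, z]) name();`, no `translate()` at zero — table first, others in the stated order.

table();
translate([0, 0, 694]) chair();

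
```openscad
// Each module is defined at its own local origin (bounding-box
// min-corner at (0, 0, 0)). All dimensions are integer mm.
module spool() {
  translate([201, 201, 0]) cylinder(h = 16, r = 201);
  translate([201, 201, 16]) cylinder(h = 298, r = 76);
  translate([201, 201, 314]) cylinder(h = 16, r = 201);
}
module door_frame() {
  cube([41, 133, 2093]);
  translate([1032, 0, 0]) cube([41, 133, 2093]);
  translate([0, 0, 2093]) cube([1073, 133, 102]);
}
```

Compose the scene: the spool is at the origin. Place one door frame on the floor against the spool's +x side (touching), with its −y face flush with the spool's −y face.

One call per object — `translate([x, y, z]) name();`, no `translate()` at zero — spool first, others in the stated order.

spool();
translate([402, 0, 0]) door_frame();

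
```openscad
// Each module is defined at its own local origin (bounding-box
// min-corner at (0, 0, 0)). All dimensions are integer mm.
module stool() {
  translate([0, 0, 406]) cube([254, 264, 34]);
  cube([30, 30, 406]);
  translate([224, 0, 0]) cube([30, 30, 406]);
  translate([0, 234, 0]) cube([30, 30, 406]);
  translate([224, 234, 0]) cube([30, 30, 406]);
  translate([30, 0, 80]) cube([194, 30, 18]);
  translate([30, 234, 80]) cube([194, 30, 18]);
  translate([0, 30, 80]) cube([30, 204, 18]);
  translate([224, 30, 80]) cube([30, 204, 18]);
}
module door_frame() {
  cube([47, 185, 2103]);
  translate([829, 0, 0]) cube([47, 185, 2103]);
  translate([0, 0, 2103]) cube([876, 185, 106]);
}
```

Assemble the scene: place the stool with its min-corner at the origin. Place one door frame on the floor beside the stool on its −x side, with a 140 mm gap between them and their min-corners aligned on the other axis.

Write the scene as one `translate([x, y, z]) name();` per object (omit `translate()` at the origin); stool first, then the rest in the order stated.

stool();
translate([-1016, 0, 0]) door_frame();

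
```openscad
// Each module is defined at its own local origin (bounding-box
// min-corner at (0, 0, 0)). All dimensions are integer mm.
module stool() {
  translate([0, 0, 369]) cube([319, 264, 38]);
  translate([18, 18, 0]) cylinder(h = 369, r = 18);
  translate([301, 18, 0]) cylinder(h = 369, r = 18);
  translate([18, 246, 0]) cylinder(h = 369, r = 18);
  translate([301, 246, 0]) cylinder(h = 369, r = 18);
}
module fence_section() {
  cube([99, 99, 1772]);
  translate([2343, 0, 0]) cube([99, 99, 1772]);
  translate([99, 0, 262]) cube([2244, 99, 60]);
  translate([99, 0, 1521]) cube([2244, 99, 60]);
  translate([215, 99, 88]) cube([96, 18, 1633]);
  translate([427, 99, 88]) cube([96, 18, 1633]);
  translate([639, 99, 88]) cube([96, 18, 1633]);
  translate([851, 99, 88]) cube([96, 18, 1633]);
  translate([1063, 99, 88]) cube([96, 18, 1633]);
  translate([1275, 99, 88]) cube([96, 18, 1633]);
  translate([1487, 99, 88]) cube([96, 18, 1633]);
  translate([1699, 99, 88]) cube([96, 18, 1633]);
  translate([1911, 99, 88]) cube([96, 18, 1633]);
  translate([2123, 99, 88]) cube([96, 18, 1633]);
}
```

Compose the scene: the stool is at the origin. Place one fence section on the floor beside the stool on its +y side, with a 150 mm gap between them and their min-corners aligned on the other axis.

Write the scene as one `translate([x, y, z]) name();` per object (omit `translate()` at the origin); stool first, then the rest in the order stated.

stool();
translate([0, 414, 0]) fence_section();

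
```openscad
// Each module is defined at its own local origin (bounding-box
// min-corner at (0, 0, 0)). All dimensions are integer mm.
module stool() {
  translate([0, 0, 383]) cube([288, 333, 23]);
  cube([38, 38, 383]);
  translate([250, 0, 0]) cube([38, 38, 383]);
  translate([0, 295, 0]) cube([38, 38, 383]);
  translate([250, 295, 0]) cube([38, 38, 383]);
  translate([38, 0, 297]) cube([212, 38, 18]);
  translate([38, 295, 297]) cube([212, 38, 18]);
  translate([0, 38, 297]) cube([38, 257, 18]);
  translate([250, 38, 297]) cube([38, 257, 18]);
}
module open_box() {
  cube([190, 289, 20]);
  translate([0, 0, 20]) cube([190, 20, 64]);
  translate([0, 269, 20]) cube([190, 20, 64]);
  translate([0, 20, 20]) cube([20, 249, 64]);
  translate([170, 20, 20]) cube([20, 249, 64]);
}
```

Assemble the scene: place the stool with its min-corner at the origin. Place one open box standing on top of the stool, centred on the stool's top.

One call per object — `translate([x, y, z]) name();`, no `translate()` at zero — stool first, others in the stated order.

stool();
translate([49, 22, 406]) open_box();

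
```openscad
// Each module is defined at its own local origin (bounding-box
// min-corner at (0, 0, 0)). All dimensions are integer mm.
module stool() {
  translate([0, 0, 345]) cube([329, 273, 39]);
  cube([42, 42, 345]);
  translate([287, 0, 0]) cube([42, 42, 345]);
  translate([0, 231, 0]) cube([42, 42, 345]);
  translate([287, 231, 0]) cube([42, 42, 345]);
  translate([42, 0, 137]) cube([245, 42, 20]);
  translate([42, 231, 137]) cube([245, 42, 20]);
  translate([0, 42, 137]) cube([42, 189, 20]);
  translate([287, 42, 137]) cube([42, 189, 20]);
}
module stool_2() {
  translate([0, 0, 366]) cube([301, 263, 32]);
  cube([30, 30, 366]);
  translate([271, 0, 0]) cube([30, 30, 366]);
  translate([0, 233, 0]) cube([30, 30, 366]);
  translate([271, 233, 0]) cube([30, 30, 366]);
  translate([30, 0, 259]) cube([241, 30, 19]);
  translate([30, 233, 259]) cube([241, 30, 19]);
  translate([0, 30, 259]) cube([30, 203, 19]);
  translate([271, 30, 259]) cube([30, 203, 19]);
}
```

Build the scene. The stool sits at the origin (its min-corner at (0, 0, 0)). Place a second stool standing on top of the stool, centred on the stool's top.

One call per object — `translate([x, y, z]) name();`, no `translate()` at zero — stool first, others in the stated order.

stool();
translate([14, 5, 384]) stool_2();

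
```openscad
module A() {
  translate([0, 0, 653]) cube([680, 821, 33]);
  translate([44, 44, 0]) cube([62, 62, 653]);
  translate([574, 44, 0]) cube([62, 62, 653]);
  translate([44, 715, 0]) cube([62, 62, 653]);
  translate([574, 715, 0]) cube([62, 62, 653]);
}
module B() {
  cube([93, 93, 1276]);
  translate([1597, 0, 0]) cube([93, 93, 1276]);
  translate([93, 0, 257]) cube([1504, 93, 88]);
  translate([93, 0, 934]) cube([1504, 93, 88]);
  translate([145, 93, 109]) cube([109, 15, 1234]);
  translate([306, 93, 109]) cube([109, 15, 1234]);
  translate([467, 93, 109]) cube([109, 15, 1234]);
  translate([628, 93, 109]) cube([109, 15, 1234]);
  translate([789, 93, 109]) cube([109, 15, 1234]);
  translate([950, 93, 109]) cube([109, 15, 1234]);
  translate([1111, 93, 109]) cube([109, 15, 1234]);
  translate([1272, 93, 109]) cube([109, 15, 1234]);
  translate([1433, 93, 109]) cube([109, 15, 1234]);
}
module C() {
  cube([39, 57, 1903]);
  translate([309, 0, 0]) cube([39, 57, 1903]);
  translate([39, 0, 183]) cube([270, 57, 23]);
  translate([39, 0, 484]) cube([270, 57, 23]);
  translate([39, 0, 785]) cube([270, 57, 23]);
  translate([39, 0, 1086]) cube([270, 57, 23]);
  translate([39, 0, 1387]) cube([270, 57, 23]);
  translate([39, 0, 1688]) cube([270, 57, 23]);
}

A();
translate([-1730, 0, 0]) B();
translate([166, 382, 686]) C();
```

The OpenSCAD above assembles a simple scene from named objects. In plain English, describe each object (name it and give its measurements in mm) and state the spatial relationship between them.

A is a table with a 680×821 mm rectangular top, 33 mm thick, top surface at z = 686 mm, supported by four 62×62 mm square legs, each inset 44 mm from the nearest pair of top edges, running from the floor.

B is a fence section. Two 93×93 mm posts, 1276 mm tall, stand on the floor with a clear span of 1504 mm between their inner faces. Two horizontal rails of 93×88 mm section span the gap between the posts with their undersides at z = 257 mm and z = 934 mm, flush with the posts' −y face. 9 pickets, each 109 mm wide, 15 mm thick and 1234 mm tall, are fixed to the +y face of the rails with their bottoms at z = 109 mm, evenly spaced across the span with equal gaps (rounded down to the nearest mm) at the −x end and between each pair — any rounding remainder accumulates at the +x end.

C is a straight ladder. Two 39×57 mm vertical rails, 1903 mm tall, stand 348 mm apart (outside-to-outside) with their front faces coplanar on the −y side. 6 rungs, each 57 mm deep and 23 mm tall, span between the inner faces of the rails, front faces flush with the rails. The lowest rung's underside is at z = 183 mm and rungs are spaced 301 mm apart (underside to underside).

The fence section is on the floor beside the table on its −x side. The ladder is on top of the table, centred.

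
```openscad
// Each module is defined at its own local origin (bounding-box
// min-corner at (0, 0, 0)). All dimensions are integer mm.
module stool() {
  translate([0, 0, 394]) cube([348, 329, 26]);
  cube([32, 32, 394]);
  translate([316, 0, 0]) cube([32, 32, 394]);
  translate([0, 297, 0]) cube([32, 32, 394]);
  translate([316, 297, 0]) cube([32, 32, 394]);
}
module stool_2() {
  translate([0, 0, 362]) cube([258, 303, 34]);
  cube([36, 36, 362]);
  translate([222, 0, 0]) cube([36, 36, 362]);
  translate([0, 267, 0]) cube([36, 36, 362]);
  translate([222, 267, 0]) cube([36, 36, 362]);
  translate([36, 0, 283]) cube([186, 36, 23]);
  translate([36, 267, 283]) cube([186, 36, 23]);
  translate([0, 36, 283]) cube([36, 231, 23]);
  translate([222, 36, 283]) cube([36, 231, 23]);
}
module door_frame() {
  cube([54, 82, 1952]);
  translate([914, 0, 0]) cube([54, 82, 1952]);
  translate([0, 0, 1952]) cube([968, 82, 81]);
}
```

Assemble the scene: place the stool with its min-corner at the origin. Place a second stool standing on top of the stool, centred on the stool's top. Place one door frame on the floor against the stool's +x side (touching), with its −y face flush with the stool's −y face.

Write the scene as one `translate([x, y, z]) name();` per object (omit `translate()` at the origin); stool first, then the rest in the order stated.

stool();
translate([45, 13, 420]) stool_2();
translate([348, 0, 0]) door_frame();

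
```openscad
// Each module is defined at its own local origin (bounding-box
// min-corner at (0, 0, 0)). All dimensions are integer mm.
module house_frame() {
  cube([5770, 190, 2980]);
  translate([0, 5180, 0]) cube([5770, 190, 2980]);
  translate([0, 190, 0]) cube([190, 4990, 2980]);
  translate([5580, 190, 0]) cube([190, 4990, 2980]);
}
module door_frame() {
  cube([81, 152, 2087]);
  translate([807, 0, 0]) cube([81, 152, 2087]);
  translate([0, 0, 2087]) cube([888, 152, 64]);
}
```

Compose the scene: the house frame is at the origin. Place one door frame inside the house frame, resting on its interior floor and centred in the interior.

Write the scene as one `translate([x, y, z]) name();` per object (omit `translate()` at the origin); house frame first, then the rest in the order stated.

house_frame();
translate([2441, 2609, 0]) door_frame();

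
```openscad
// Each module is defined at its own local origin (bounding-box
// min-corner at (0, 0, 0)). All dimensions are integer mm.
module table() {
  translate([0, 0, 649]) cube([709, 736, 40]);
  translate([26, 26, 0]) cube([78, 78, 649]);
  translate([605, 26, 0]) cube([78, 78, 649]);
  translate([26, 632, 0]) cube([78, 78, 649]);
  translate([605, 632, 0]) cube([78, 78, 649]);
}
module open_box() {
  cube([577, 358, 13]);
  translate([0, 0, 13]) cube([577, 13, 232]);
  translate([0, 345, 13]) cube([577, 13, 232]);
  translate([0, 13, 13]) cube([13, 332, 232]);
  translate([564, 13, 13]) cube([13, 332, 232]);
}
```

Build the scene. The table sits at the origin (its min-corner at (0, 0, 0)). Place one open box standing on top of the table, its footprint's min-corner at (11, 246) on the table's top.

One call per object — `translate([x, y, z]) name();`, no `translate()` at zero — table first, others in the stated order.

table();
translate([11, 246, 689]) open_box();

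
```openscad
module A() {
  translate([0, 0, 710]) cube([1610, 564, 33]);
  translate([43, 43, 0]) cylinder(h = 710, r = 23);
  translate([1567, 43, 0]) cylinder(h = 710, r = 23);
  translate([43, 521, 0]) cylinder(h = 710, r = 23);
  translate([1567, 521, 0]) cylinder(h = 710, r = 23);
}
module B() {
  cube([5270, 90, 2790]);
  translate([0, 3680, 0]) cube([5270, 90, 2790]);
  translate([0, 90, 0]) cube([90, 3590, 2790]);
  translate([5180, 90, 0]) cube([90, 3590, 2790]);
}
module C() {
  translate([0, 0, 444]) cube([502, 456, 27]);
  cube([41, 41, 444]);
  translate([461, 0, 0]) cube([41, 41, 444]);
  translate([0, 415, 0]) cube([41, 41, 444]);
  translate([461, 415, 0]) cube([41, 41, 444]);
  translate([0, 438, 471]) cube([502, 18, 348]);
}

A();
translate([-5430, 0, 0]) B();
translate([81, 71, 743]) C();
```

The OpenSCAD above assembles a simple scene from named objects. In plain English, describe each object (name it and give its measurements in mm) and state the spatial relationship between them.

A is a table with a 1610×564 mm rectangular top, 33 mm thick, top surface at z = 743 mm, supported by four round legs of 46 mm diameter, each leg's bounding box inset 20 mm from the nearest pair of top edges, running from the floor.

B is a box-shaped house frame (walls only): outside footprint 5270×3770 mm, wall height 2790 mm, wall thickness 90 mm. The two y-facing walls run the full x-width; the two x-facing walls fit between the inner faces of the y-facing walls.

C is a chair: 502×456 mm seat, 27 mm thick, top at z = 471 mm, on four 41 mm square corner legs flush with the seat edges. A 18 mm thick backrest slab spans the full seat width, extending 348 mm above the seat top, its back face flush with the seat's +y edge.

The house frame is on the floor beside the table on its −x side. The chair is on top of the table.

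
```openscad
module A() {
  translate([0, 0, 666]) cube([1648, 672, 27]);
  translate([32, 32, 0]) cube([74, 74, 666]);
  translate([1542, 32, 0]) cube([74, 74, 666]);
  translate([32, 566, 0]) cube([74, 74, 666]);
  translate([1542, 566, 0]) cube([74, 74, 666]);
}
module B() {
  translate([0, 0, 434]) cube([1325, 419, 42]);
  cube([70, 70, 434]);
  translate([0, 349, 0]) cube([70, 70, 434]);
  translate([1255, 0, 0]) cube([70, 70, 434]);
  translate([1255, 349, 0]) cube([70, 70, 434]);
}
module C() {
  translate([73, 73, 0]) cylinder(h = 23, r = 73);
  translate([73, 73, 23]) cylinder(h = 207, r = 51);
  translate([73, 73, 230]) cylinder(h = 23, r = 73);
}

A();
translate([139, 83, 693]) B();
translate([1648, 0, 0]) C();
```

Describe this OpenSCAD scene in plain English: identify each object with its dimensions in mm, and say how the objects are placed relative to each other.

A is a table with a 1648×672 mm rectangular top, 27 mm thick, top surface at z = 693 mm, supported by four 74×74 mm square legs, each inset 32 mm from the nearest pair of top edges, running from the floor.

B is a long wooden bench with a 1325 mm (x) × 419 mm (y) seat, 42 mm thick, its top surface 476 mm above the floor. Four 70 mm square legs at the seat corners, flush with the edges, run from z = 0 to the seat underside.

C is a spool: two coaxial disc flanges of radius 73 mm and thickness 23 mm, joined by a core cylinder of radius 51 mm and height 207 mm. The lower flange rests on z = 0 and the three cylinders share a vertical axis.

The bench is on top of the table. The spool is against the table's +x side, with their −y faces flush.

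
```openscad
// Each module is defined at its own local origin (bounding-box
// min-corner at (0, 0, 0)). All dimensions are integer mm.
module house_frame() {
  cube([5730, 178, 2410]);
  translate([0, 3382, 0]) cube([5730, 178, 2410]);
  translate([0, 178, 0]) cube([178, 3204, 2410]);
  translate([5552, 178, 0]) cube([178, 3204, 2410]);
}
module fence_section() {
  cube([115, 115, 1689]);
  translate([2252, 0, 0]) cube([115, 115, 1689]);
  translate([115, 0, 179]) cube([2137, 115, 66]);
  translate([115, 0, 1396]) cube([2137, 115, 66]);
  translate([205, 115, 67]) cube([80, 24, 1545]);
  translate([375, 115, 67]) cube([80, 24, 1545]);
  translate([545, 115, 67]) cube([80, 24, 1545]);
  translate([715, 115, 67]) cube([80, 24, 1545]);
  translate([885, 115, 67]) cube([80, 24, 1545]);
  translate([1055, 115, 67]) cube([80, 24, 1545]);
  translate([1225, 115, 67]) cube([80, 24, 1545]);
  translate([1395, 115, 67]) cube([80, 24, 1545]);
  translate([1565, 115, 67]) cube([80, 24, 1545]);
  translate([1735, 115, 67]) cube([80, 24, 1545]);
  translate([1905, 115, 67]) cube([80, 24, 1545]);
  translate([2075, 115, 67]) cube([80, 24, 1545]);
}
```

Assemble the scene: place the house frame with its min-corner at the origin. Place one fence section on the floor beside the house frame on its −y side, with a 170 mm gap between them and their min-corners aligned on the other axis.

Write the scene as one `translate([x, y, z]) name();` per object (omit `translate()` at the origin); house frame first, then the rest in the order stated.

house_frame();
translate([0, -309, 0]) fence_section();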